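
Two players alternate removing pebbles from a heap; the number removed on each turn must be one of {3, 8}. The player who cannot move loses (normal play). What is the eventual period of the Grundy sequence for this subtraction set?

n :  0  1  2  3  4  5  6  7  8  9 10 11 12 13 14 15 16 17 18 19 20 21 22 23
G :  0  0  0  1  1  1  0  0  2  1  1  0  0  0  1  1  1  0  0  2  1  1  0  0
G(n+11) = G(n) holds for n = 0,…,7 (a full window of length max(S) = 8), so the sequence is purely periodic with period 11.

11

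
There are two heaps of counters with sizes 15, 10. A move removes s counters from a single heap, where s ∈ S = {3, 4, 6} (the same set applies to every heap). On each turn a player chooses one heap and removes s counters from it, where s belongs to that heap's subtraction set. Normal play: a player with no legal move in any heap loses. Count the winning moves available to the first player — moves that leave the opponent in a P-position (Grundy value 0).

4

All heaps use S = {3, 4, 6}:
n :  0  1  2  3  4  5  6  7  8  9 10 11 12 13 14 15
G :  0  0  0  1  1  1  2  2  2  0  0  0  1  1  1  2
Heap A: G(15) = 2.
Heap B: G(10) = 0.
Combined Grundy value = 2 ⊕ 0 = 2.
A winning move leaves total XOR = 0, i.e. changes one component's Grundy value g to g ⊕ X where X is the current total.
Heap A: need g' = 2⊕2 = 0. Options: 15−3→G=1, 15−4→G=0, 15−6→G=0. Hits: 2.
Heap B: need g' = 0⊕2 = 2. Options: 10−3→G=2, 10−4→G=2, 10−6→G=1. Hits: 2.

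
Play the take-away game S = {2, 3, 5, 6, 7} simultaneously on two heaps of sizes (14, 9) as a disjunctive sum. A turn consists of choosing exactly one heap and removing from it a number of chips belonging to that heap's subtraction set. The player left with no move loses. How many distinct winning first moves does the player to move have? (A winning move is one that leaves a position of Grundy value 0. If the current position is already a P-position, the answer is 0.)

2

All heaps use S = {2, 3, 5, 6, 7}:
G(0) = 0
G(1) = mex{} = 0
G(2) = mex{0} = 1
G(3) = mex{0,0} = 1
G(4) = mex{1,0} = 2
G(5) = mex{1,1,0} = 2
G(6) = mex{2,1,0,0} = 3
G(7) = mex{2,2,1,0,0} = 3
G(8) = mex{3,2,1,1,0} = 4
G(9) = mex{3,3,2,1,1} = 0
G(10) = mex{4,3,2,2,1} = 0
G(11) = mex{0,4,3,2,2} = 1
G(12) = mex{0,0,3,3,2} = 1
G(13) = mex{1,0,4,3,3} = 2
G(14) = mex{1,1,0,4,3} = 2
Heap A: G(14) = 2.
Heap B: G(9) = 0.
Combined Grundy value = 2 ⊕ 0 = 2.
A winning move leaves total XOR = 0, i.e. changes one component's Grundy value g to g ⊕ X where X is the current total.
Heap A: need g' = 2⊕2 = 0. Options: 14−2→G=1, 14−3→G=1, 14−5→G=0, 14−6→G=4, 14−7→G=3. Hits: 1.
Heap B: need g' = 0⊕2 = 2. Options: 9−2→G=3, 9−3→G=3, 9−5→G=2, 9−6→G=1, 9−7→G=1. Hits: 1.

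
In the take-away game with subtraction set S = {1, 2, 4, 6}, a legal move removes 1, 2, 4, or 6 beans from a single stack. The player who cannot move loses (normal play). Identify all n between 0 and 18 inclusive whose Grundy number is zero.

n :  0  1  2  3  4  5  6  7  8  9 10 11 12 13 14 15 16 17 18
G :  0  1  2  0  1  2  3  4  0  1  2  0  1  2  3  4  0  1  2
P-positions are exactly the n with G(n) = 0.

0, 3, 8, 11, 16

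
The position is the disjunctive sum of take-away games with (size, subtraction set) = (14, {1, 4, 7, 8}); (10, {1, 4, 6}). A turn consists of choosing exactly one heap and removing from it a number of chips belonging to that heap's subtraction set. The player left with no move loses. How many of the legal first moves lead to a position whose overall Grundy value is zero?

0

Heap A, S = {1, 4, 7, 8}:
G(0) = 0
G(1) = mex{0} = 1
G(2) = mex{1} = 0
G(3) = mex{0} = 1
G(4) = mex{1,0} = 2
G(5) = mex{2,1} = 0
G(6) = mex{0,0} = 1
G(7) = mex{1,1,0} = 2
G(8) = mex{2,2,1,0} = 3
G(9) = mex{3,0,0,1} = 2
G(10) = mex{2,1,1,0} = 3
G(11) = mex{3,2,2,1} = 0
G(12) = mex{0,3,0,2} = 1
G(13) = mex{1,2,1,0} = 3
G(14) = mex{3,3,2,1} = 0
G_A(14) = 0.
Heap B, S = {1, 4, 6}:
G(0) = 0
G(1) = mex{0} = 1
G(2) = mex{1} = 0
G(3) = mex{0} = 1
G(4) = mex{1,0} = 2
G(5) = mex{2,1} = 0
G(6) = mex{0,0,0} = 1
G(7) = mex{1,1,1} = 0
G(8) = mex{0,2,0} = 1
G(9) = mex{1,0,1} = 2
G(10) = mex{2,1,2} = 0
G_B(10) = 0.
Combined Grundy value = 0 ⊕ 0 = 0.
A winning move leaves total XOR = 0, i.e. changes one component's Grundy value g to g ⊕ X where X is the current total.
Heap A: target g' = 0⊕0 = 0, but every legal move changes the Grundy value (mex property), so 0 moves.
Heap B: target g' = 0⊕0 = 0, but every legal move changes the Grundy value (mex property), so 0 moves.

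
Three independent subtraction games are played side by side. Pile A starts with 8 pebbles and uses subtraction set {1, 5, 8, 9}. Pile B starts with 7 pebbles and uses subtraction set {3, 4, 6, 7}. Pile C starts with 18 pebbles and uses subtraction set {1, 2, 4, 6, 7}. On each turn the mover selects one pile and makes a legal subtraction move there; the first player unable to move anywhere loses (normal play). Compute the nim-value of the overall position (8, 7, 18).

2

Pile A, S = {1, 5, 8, 9}:
n : 0 1 2 3 4 5 6 7 8
G : 0 1 0 1 0 1 0 1 2
G_A(8) = 2.
Pile B, S = {3, 4, 6, 7}:
G(0) = 0
G(1) = mex{} = 0
G(2) = mex{} = 0
G(3) = mex{0} = 1
G(4) = mex{0,0} = 1
G(5) = mex{0,0} = 1
G(6) = mex{1,0,0} = 2
G(7) = mex{1,1,0,0} = 2
G_B(7) = 2.
Pile C, S = {1, 2, 4, 6, 7}:
n :  0  1  2  3  4  5  6  7  8  9 10 11 12 13 14 15 16 17 18
G :  0  1  2  0  1  2  3  4  0  1  2  0  1  2  3  4  0  1  2
G_C(18) = 2.
Combined Grundy value = 2 ⊕ 2 ⊕ 2 = 2.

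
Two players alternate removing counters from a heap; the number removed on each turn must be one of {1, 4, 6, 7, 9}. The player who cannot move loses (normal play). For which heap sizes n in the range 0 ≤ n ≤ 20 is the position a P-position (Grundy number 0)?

0, 2, 5, 10, 13, 15, 18

G(0) = 0
G(1) = mex{0} = 1
G(2) = mex{1} = 0
G(3) = mex{0} = 1
G(4) = mex{1,0} = 2
G(5) = mex{2,1} = 0
G(6) = mex{0,0,0} = 1
G(7) = mex{1,1,1,0} = 2
G(8) = mex{2,2,0,1} = 3
G(9) = mex{3,0,1,0,0} = 2
G(10) = mex{2,1,2,1,1} = 0
G(11) = mex{0,2,0,2,0} = 1
G(12) = mex{1,3,1,0,1} = 2
G(13) = mex{2,2,2,1,2} = 0
G(14) = mex{0,0,3,2,0} = 1
G(15) = mex{1,1,2,3,1} = 0
G(16) = mex{0,2,0,2,2} = 1
G(17) = mex{1,0,1,0,3} = 2
G(18) = mex{2,1,2,1,2} = 0
G(19) = mex{0,0,0,2,0} = 1
G(20) = mex{1,1,1,0,1} = 2
P-positions are exactly the n with G(n) = 0.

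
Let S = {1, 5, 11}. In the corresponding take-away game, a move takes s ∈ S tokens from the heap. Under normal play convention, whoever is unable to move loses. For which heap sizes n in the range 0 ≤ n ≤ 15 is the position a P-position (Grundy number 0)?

0, 2, 4, 6, 8, 10, 12, 14

G(0) = 0
G(1) = mex{0} = 1
G(2) = mex{1} = 0
G(3) = mex{0} = 1
G(4) = mex{1} = 0
G(5) = mex{0,0} = 1
G(6) = mex{1,1} = 0
G(7) = mex{0,0} = 1
G(8) = mex{1,1} = 0
G(9) = mex{0,0} = 1
G(10) = mex{1,1} = 0
G(11) = mex{0,0,0} = 1
G(12) = mex{1,1,1} = 0
G(13) = mex{0,0,0} = 1
G(14) = mex{1,1,1} = 0
G(15) = mex{0,0,0} = 1
P-positions are exactly the n with G(n) = 0.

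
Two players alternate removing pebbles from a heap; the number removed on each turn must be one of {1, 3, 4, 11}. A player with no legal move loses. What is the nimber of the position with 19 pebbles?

n :  0  1  2  3  4  5  6  7  8  9 10 11 12 13 14 15 16 17 18 19
G :  0  1  0  1  2  3  2  0  1  0  1  2  3  2  0  1  0  1  2  3

3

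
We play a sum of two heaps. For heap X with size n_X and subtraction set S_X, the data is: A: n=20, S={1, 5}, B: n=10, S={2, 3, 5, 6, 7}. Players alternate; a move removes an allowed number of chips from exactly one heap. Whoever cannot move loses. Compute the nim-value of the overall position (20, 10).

Heap A, S = {1, 5}:
n :  0  1  2  3  4  5  6  7  8  9 10 11 12 13 14 15 16 17 18 19 20
G :  0  1  0  1  0  1  0  1  0  1  0  1  0  1  0  1  0  1  0  1  0
G_A(20) = 0.
Heap B, S = {2, 3, 5, 6, 7}:
G(0) = 0
G(1) = mex{} = 0
G(2) = mex{0} = 1
G(3) = mex{0,0} = 1
G(4) = mex{1,0} = 2
G(5) = mex{1,1,0} = 2
G(6) = mex{2,1,0,0} = 3
G(7) = mex{2,2,1,0,0} = 3
G(8) = mex{3,2,1,1,0} = 4
G(9) = mex{3,3,2,1,1} = 0
G(10) = mex{4,3,2,2,1} = 0
G_B(10) = 0.
Combined Grundy value = 0 ⊕ 0 = 0.

0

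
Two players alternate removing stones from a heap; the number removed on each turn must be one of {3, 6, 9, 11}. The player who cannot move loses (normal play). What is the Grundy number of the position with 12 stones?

G(0) = 0
G(1) = mex{} = 0
G(2) = mex{} = 0
G(3) = mex{0} = 1
G(4) = mex{0} = 1
G(5) = mex{0} = 1
G(6) = mex{1,0} = 2
G(7) = mex{1,0} = 2
G(8) = mex{1,0} = 2
G(9) = mex{2,1,0} = 3
G(10) = mex{2,1,0} = 3
G(11) = mex{2,1,0,0} = 3
G(12) = mex{3,2,1,0} = 4

4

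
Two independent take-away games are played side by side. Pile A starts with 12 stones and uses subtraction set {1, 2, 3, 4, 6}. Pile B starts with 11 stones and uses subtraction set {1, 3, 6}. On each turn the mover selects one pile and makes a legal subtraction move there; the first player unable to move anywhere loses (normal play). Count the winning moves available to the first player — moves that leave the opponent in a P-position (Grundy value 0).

2

Pile A, S = {1, 2, 3, 4, 6}:
n :  0  1  2  3  4  5  6  7  8  9 10 11 12
G :  0  1  2  3  4  0  1  2  3  4  0  1  2
G_A(12) = 2.
Pile B, S = {1, 3, 6}:
n :  0  1  2  3  4  5  6  7  8  9 10 11
G :  0  1  0  1  0  1  2  3  2  0  1  0
G_B(11) = 0.
Combined Grundy value = 2 ⊕ 0 = 2.
A winning move leaves total XOR = 0, i.e. changes one component's Grundy value g to g ⊕ X where X is the current total.
Pile A: need g' = 2⊕2 = 0. Options: 12−1→G=1, 12−2→G=0, 12−3→G=4, 12−4→G=3, 12−6→G=1. Hits: 1.
Pile B: need g' = 0⊕2 = 2. Options: 11−1→G=1, 11−3→G=2, 11−6→G=1. Hits: 1.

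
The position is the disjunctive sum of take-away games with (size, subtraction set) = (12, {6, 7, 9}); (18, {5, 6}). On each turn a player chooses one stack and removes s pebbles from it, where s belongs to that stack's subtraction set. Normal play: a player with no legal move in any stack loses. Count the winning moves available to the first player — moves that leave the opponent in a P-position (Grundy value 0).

Stack A, S = {6, 7, 9}:
n :  0  1  2  3  4  5  6  7  8  9 10 11 12
G :  0  0  0  0  0  0  1  1  1  1  1  1  2
G_A(12) = 2.
Stack B, S = {5, 6}:
n :  0  1  2  3  4  5  6  7  8  9 10 11 12 13 14 15 16 17 18
G :  0  0  0  0  0  1  1  1  1  1  2  0  0  0  0  0  1  1  1
G_B(18) = 1.
Combined Grundy value = 2 ⊕ 1 = 3.
A winning move leaves total XOR = 0, i.e. changes one component's Grundy value g to g ⊕ X where X is the current total.
Stack A: need g' = 2⊕3 = 1. Options: 12−6→G=1, 12−7→G=0, 12−9→G=0. Hits: 1.
Stack B: need g' = 1⊕3 = 2. Options: 18−5→G=0, 18−6→G=0. Hits: 0.

1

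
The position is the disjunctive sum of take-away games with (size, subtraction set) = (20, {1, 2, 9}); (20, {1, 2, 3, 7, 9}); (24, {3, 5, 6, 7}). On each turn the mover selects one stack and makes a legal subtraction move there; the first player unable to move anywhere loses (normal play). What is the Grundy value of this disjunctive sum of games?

Stack A, S = {1, 2, 9}:
n :  0  1  2  3  4  5  6  7  8  9 10 11 12 13 14 15 16 17 18 19 20
G :  0  1  2  0  1  2  0  1  2  3  0  1  2  0  1  2  0  1  2  3  0
G_A(20) = 0.
Stack B, S = {1, 2, 3, 7, 9}:
n :  0  1  2  3  4  5  6  7  8  9 10 11 12 13 14 15 16 17 18 19 20
G :  0  1  2  3  0  1  2  3  0  1  2  3  0  1  2  3  0  1  2  3  0
G_B(20) = 0.
Stack C, S = {3, 5, 6, 7}:
G(0) = 0
G(1) = mex{} = 0
G(2) = mex{} = 0
G(3) = mex{0} = 1
G(4) = mex{0} = 1
G(5) = mex{0,0} = 1
G(6) = mex{1,0,0} = 2
G(7) = mex{1,0,0,0} = 2
G(8) = mex{1,1,0,0} = 2
G(9) = mex{2,1,1,0} = 3
G(10) = mex{2,1,1,1} = 0
G(11) = mex{2,2,1,1} = 0
G(12) = mex{3,2,2,1} = 0
G(13) = mex{0,2,2,2} = 1
G(14) = mex{0,3,2,2} = 1
G(15) = mex{0,0,3,2} = 1
G(16) = mex{1,0,0,3} = 2
G(17) = mex{1,0,0,0} = 2
G(18) = mex{1,1,0,0} = 2
G(19) = mex{2,1,1,0} = 3
G(20) = mex{2,1,1,1} = 0
G(21) = mex{2,2,1,1} = 0
G(22) = mex{3,2,2,1} = 0
G(23) = mex{0,2,2,2} = 1
G(24) = mex{0,3,2,2} = 1
G_C(24) = 1.
Combined Grundy value = 0 ⊕ 0 ⊕ 1 = 1.

1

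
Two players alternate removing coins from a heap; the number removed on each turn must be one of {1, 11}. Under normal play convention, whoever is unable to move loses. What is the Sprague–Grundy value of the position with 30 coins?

0

G(0) = 0
G(1) = mex{0} = 1
G(2) = mex{1} = 0
G(3) = mex{0} = 1
G(4) = mex{1} = 0
G(5) = mex{0} = 1
G(6) = mex{1} = 0
G(7) = mex{0} = 1
G(8) = mex{1} = 0
G(9) = mex{0} = 1
G(10) = mex{1} = 0
G(11) = mex{0,0} = 1
G(12) = mex{1,1} = 0
G(13) = mex{0,0} = 1
G(14) = mex{1,1} = 0
G(15) = mex{0,0} = 1
G(16) = mex{1,1} = 0
G(17) = mex{0,0} = 1
G(18) = mex{1,1} = 0
G(19) = mex{0,0} = 1
G(20) = mex{1,1} = 0
G(21) = mex{0,0} = 1
G(22) = mex{1,1} = 0
G(23) = mex{0,0} = 1
G(24) = mex{1,1} = 0
G(25) = mex{0,0} = 1
G(26) = mex{1,1} = 0
G(27) = mex{0,0} = 1
G(28) = mex{1,1} = 0
G(29) = mex{0,0} = 1
G(30) = mex{1,1} = 0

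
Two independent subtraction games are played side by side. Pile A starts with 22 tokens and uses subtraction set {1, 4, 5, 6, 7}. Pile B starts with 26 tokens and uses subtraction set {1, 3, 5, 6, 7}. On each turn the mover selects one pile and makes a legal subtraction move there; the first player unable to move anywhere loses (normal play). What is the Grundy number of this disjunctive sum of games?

Pile A, S = {1, 4, 5, 6, 7}:
n :  0  1  2  3  4  5  6  7  8  9 10 11 12 13 14 15 16 17 18 19 20 21 22
G :  0  1  0  1  2  3  2  3  4  5  0  1  0  1  2  3  2  3  4  5  0  1  0
G_A(22) = 0.
Pile B, S = {1, 3, 5, 6, 7}:
G(0) = 0
G(1) = mex{0} = 1
G(2) = mex{1} = 0
G(3) = mex{0,0} = 1
G(4) = mex{1,1} = 0
G(5) = mex{0,0,0} = 1
G(6) = mex{1,1,1,0} = 2
G(7) = mex{2,0,0,1,0} = 3
G(8) = mex{3,1,1,0,1} = 2
G(9) = mex{2,2,0,1,0} = 3
G(10) = mex{3,3,1,0,1} = 2
G(11) = mex{2,2,2,1,0} = 3
G(12) = mex{3,3,3,2,1} = 0
G(13) = mex{0,2,2,3,2} = 1
G(14) = mex{1,3,3,2,3} = 0
G(15) = mex{0,0,2,3,2} = 1
G(16) = mex{1,1,3,2,3} = 0
G(17) = mex{0,0,0,3,2} = 1
G(18) = mex{1,1,1,0,3} = 2
G(19) = mex{2,0,0,1,0} = 3
G(20) = mex{3,1,1,0,1} = 2
G(21) = mex{2,2,0,1,0} = 3
G(22) = mex{3,3,1,0,1} = 2
G(23) = mex{2,2,2,1,0} = 3
G(24) = mex{3,3,3,2,1} = 0
G(25) = mex{0,2,2,3,2} = 1
G(26) = mex{1,3,3,2,3} = 0
G_B(26) = 0.
Combined Grundy value = 0 ⊕ 0 = 0.

0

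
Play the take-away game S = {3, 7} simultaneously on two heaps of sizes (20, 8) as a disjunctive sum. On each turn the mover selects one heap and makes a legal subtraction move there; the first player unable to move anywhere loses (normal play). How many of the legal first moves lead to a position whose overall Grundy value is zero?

All heaps use S = {3, 7}:
n :  0  1  2  3  4  5  6  7  8  9 10 11 12 13 14 15 16 17 18 19 20
G :  0  0  0  1  1  1  0  2  2  1  0  0  0  1  1  1  0  2  2  1  0
Heap A: G(20) = 0.
Heap B: G(8) = 2.
Combined Grundy value = 0 ⊕ 2 = 2.
A winning move leaves total XOR = 0, i.e. changes one component's Grundy value g to g ⊕ X where X is the current total.
Heap A: need g' = 0⊕2 = 2. Options: 20−3→G=2, 20−7→G=1. Hits: 1.
Heap B: need g' = 2⊕2 = 0. Options: 8−3→G=1, 8−7→G=0. Hits: 1.

2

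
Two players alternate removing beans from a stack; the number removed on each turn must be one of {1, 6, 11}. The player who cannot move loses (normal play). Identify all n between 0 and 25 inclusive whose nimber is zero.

0, 2, 4, 7, 9, 12, 14, 16, 19, 21, 24

G(0) = 0
G(1) = mex{0} = 1
G(2) = mex{1} = 0
G(3) = mex{0} = 1
G(4) = mex{1} = 0
G(5) = mex{0} = 1
G(6) = mex{1,0} = 2
G(7) = mex{2,1} = 0
G(8) = mex{0,0} = 1
G(9) = mex{1,1} = 0
G(10) = mex{0,0} = 1
G(11) = mex{1,1,0} = 2
G(12) = mex{2,2,1} = 0
G(13) = mex{0,0,0} = 1
G(14) = mex{1,1,1} = 0
G(15) = mex{0,0,0} = 1
G(16) = mex{1,1,1} = 0
G(17) = mex{0,2,2} = 1
G(18) = mex{1,0,0} = 2
G(19) = mex{2,1,1} = 0
G(20) = mex{0,0,0} = 1
G(21) = mex{1,1,1} = 0
G(22) = mex{0,0,2} = 1
G(23) = mex{1,1,0} = 2
G(24) = mex{2,2,1} = 0
G(25) = mex{0,0,0} = 1
P-positions are exactly the n with G(n) = 0.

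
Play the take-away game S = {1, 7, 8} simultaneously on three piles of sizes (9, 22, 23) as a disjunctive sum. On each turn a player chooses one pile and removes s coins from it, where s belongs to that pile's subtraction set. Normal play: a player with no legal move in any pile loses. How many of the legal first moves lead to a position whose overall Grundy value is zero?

All piles use S = {1, 7, 8}:
G(0) = 0
G(1) = mex{0} = 1
G(2) = mex{1} = 0
G(3) = mex{0} = 1
G(4) = mex{1} = 0
G(5) = mex{0} = 1
G(6) = mex{1} = 0
G(7) = mex{0,0} = 1
G(8) = mex{1,1,0} = 2
G(9) = mex{2,0,1} = 3
G(10) = mex{3,1,0} = 2
G(11) = mex{2,0,1} = 3
G(12) = mex{3,1,0} = 2
G(13) = mex{2,0,1} = 3
G(14) = mex{3,1,0} = 2
G(15) = mex{2,2,1} = 0
G(16) = mex{0,3,2} = 1
G(17) = mex{1,2,3} = 0
G(18) = mex{0,3,2} = 1
G(19) = mex{1,2,3} = 0
G(20) = mex{0,3,2} = 1
G(21) = mex{1,2,3} = 0
G(22) = mex{0,0,2} = 1
G(23) = mex{1,1,0} = 2
Pile A: G(9) = 3.
Pile B: G(22) = 1.
Pile C: G(23) = 2.
Combined Grundy value = 3 ⊕ 1 ⊕ 2 = 0.
A winning move leaves total XOR = 0, i.e. changes one component's Grundy value g to g ⊕ X where X is the current total.
Pile A: target g' = 3⊕0 = 3, but every legal move changes the Grundy value (mex property), so 0 moves.
Pile B: target g' = 1⊕0 = 1, but every legal move changes the Grundy value (mex property), so 0 moves.
Pile C: target g' = 2⊕0 = 2, but every legal move changes the Grundy value (mex property), so 0 moves.

0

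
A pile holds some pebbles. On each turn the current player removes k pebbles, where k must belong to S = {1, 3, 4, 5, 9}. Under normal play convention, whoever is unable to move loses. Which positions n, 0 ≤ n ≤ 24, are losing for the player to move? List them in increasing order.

0, 2, 8, 10, 16, 18, 24

G(0) = 0
G(1) = mex{0} = 1
G(2) = mex{1} = 0
G(3) = mex{0,0} = 1
G(4) = mex{1,1,0} = 2
G(5) = mex{2,0,1,0} = 3
G(6) = mex{3,1,0,1} = 2
G(7) = mex{2,2,1,0} = 3
G(8) = mex{3,3,2,1} = 0
G(9) = mex{0,2,3,2,0} = 1
G(10) = mex{1,3,2,3,1} = 0
G(11) = mex{0,0,3,2,0} = 1
G(12) = mex{1,1,0,3,1} = 2
G(13) = mex{2,0,1,0,2} = 3
G(14) = mex{3,1,0,1,3} = 2
G(15) = mex{2,2,1,0,2} = 3
G(16) = mex{3,3,2,1,3} = 0
G(17) = mex{0,2,3,2,0} = 1
G(18) = mex{1,3,2,3,1} = 0
G(19) = mex{0,0,3,2,0} = 1
G(20) = mex{1,1,0,3,1} = 2
G(21) = mex{2,0,1,0,2} = 3
G(22) = mex{3,1,0,1,3} = 2
G(23) = mex{2,2,1,0,2} = 3
G(24) = mex{3,3,2,1,3} = 0
P-positions are exactly the n with G(n) = 0.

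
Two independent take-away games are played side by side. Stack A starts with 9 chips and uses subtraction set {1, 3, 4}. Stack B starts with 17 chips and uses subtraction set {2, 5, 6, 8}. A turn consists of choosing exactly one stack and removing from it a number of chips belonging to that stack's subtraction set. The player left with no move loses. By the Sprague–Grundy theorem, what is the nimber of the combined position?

Stack A, S = {1, 3, 4}:
G(0) = 0
G(1) = mex{0} = 1
G(2) = mex{1} = 0
G(3) = mex{0,0} = 1
G(4) = mex{1,1,0} = 2
G(5) = mex{2,0,1} = 3
G(6) = mex{3,1,0} = 2
G(7) = mex{2,2,1} = 0
G(8) = mex{0,3,2} = 1
G(9) = mex{1,2,3} = 0
G_A(9) = 0.
Stack B, S = {2, 5, 6, 8}:
n :  0  1  2  3  4  5  6  7  8  9 10 11 12 13 14 15 16 17
G :  0  0  1  1  0  2  1  3  2  2  3  0  2  1  0  0  1  1
G_B(17) = 1.
Combined Grundy value = 0 ⊕ 1 = 1.

1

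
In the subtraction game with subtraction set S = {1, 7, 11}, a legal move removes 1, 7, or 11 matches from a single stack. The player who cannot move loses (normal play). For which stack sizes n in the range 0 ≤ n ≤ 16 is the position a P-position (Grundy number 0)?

G(0) = 0
G(1) = mex{0} = 1
G(2) = mex{1} = 0
G(3) = mex{0} = 1
G(4) = mex{1} = 0
G(5) = mex{0} = 1
G(6) = mex{1} = 0
G(7) = mex{0,0} = 1
G(8) = mex{1,1} = 0
G(9) = mex{0,0} = 1
G(10) = mex{1,1} = 0
G(11) = mex{0,0,0} = 1
G(12) = mex{1,1,1} = 0
G(13) = mex{0,0,0} = 1
G(14) = mex{1,1,1} = 0
G(15) = mex{0,0,0} = 1
G(16) = mex{1,1,1} = 0
P-positions are exactly the n with G(n) = 0.

0, 2, 4, 6, 8, 10, 12, 14, 16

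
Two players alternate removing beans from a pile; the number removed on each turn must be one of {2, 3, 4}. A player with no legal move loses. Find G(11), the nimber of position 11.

n :  0  1  2  3  4  5  6  7  8  9 10 11
G :  0  0  1  1  2  2  0  0  1  1  2  2

2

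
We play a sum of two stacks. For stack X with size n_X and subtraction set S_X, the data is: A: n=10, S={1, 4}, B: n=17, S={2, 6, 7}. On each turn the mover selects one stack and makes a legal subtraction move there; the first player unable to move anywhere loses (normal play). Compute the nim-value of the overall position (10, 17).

Stack A, S = {1, 4}:
G(0) = 0
G(1) = mex{0} = 1
G(2) = mex{1} = 0
G(3) = mex{0} = 1
G(4) = mex{1,0} = 2
G(5) = mex{2,1} = 0
G(6) = mex{0,0} = 1
G(7) = mex{1,1} = 0
G(8) = mex{0,2} = 1
G(9) = mex{1,0} = 2
G(10) = mex{2,1} = 0
G_A(10) = 0.
Stack B, S = {2, 6, 7}:
n :  0  1  2  3  4  5  6  7  8  9 10 11 12 13 14 15 16 17
G :  0  0  1  1  0  0  1  1  2  0  3  1  2  0  0  1  1  0
G_B(17) = 0.
Combined Grundy value = 0 ⊕ 0 = 0.

0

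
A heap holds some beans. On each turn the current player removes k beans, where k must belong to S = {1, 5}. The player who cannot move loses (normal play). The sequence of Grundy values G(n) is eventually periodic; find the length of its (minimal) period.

n :  0  1  2  3  4  5  6  7  8  9 10 11 12 13 14
G :  0  1  0  1  0  1  0  1  0  1  0  1  0  1  0
G(n+2) = G(n) holds for n = 0,…,4 (a full window of length max(S) = 5), so the sequence is purely periodic with period 2.

2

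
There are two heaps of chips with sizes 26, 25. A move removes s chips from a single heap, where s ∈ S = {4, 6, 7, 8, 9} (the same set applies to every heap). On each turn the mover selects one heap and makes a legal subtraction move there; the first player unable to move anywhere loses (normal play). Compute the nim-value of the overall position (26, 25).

3

All heaps use S = {4, 6, 7, 8, 9}:
n :  0  1  2  3  4  5  6  7  8  9 10 11 12 13 14 15 16 17 18 19 20 21 22 23 24 25 26
G :  0  0  0  0  1  1  1  1  2  2  2  2  3  0  0  0  0  1  1  1  1  2  2  2  2  3  0
Heap A: G(26) = 0.
Heap B: G(25) = 3.
Combined Grundy value = 0 ⊕ 3 = 3.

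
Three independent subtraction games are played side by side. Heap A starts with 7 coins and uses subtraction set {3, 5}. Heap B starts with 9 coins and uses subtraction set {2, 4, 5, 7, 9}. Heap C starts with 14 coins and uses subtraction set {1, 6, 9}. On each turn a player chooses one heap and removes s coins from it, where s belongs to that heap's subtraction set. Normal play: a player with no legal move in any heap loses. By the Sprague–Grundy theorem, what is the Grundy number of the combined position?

6

Heap A, S = {3, 5}:
G(0) = 0
G(1) = mex{} = 0
G(2) = mex{} = 0
G(3) = mex{0} = 1
G(4) = mex{0} = 1
G(5) = mex{0,0} = 1
G(6) = mex{1,0} = 2
G(7) = mex{1,0} = 2
G_A(7) = 2.
Heap B, S = {2, 4, 5, 7, 9}:
G(0) = 0
G(1) = mex{} = 0
G(2) = mex{0} = 1
G(3) = mex{0} = 1
G(4) = mex{1,0} = 2
G(5) = mex{1,0,0} = 2
G(6) = mex{2,1,0} = 3
G(7) = mex{2,1,1,0} = 3
G(8) = mex{3,2,1,0} = 4
G(9) = mex{3,2,2,1,0} = 4
G_B(9) = 4.
Heap C, S = {1, 6, 9}:
n :  0  1  2  3  4  5  6  7  8  9 10 11 12 13 14
G :  0  1  0  1  0  1  2  0  1  2  3  2  0  1  0
G_C(14) = 0.
Combined Grundy value = 2 ⊕ 4 ⊕ 0 = 6.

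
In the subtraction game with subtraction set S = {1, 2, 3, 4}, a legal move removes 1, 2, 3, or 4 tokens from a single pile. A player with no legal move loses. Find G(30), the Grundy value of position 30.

n :  0  1  2  3  4  5  6  7  8  9 10 11 12 13 14 15 16 17 18 19 20 21 22 23 24 25 26 27 28 29 30
G :  0  1  2  3  4  0  1  2  3  4  0  1  2  3  4  0  1  2  3  4  0  1  2  3  4  0  1  2  3  4  0

0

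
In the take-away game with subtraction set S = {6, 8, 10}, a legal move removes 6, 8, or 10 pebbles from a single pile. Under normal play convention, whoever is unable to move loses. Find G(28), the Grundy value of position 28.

2

n :  0  1  2  3  4  5  6  7  8  9 10 11 12 13 14 15 16 17 18 19 20 21 22 23 24 25 26 27 28
G :  0  0  0  0  0  0  1  1  1  1  1  1  2  2  2  2  0  0  0  0  0  0  1  1  1  1  1  1  2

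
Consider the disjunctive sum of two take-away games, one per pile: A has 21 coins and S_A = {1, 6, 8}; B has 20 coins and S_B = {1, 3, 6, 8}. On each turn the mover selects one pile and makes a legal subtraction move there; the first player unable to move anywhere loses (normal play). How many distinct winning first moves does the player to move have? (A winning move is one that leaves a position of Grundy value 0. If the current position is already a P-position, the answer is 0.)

0

Pile A, S = {1, 6, 8}:
n :  0  1  2  3  4  5  6  7  8  9 10 11 12 13 14 15 16 17 18 19 20 21
G :  0  1  0  1  0  1  2  0  1  0  1  0  1  2  0  1  0  1  0  1  2  0
G_A(21) = 0.
Pile B, S = {1, 3, 6, 8}:
G(0) = 0
G(1) = mex{0} = 1
G(2) = mex{1} = 0
G(3) = mex{0,0} = 1
G(4) = mex{1,1} = 0
G(5) = mex{0,0} = 1
G(6) = mex{1,1,0} = 2
G(7) = mex{2,0,1} = 3
G(8) = mex{3,1,0,0} = 2
G(9) = mex{2,2,1,1} = 0
G(10) = mex{0,3,0,0} = 1
G(11) = mex{1,2,1,1} = 0
G(12) = mex{0,0,2,0} = 1
G(13) = mex{1,1,3,1} = 0
G(14) = mex{0,0,2,2} = 1
G(15) = mex{1,1,0,3} = 2
G(16) = mex{2,0,1,2} = 3
G(17) = mex{3,1,0,0} = 2
G(18) = mex{2,2,1,1} = 0
G(19) = mex{0,3,0,0} = 1
G(20) = mex{1,2,1,1} = 0
G_B(20) = 0.
Combined Grundy value = 0 ⊕ 0 = 0.
A winning move leaves total XOR = 0, i.e. changes one component's Grundy value g to g ⊕ X where X is the current total.
Pile A: target g' = 0⊕0 = 0, but every legal move changes the Grundy value (mex property), so 0 moves.
Pile B: target g' = 0⊕0 = 0, but every legal move changes the Grundy value (mex property), so 0 moves.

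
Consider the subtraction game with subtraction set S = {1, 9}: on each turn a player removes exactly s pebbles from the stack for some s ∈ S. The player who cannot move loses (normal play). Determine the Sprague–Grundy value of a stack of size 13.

n :  0  1  2  3  4  5  6  7  8  9 10 11 12 13
G :  0  1  0  1  0  1  0  1  0  1  0  1  0  1

1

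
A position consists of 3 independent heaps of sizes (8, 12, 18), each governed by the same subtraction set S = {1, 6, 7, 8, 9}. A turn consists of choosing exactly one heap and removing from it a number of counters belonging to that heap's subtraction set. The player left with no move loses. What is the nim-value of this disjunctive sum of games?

6

All heaps use S = {1, 6, 7, 8, 9}:
G(0) = 0
G(1) = mex{0} = 1
G(2) = mex{1} = 0
G(3) = mex{0} = 1
G(4) = mex{1} = 0
G(5) = mex{0} = 1
G(6) = mex{1,0} = 2
G(7) = mex{2,1,0} = 3
G(8) = mex{3,0,1,0} = 2
G(9) = mex{2,1,0,1,0} = 3
G(10) = mex{3,0,1,0,1} = 2
G(11) = mex{2,1,0,1,0} = 3
G(12) = mex{3,2,1,0,1} = 4
G(13) = mex{4,3,2,1,0} = 5
G(14) = mex{5,2,3,2,1} = 0
G(15) = mex{0,3,2,3,2} = 1
G(16) = mex{1,2,3,2,3} = 0
G(17) = mex{0,3,2,3,2} = 1
G(18) = mex{1,4,3,2,3} = 0
Heap A: G(8) = 2.
Heap B: G(12) = 4.
Heap C: G(18) = 0.
Combined Grundy value = 2 ⊕ 4 ⊕ 0 = 6.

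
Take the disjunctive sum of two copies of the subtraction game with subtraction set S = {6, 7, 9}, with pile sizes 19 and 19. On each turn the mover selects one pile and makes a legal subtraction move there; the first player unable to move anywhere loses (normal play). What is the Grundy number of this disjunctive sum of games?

All piles use S = {6, 7, 9}:
n :  0  1  2  3  4  5  6  7  8  9 10 11 12 13 14 15 16 17 18 19
G :  0  0  0  0  0  0  1  1  1  1  1  1  2  2  2  0  0  0  0  0
Pile A: G(19) = 0.
Pile B: G(19) = 0.
Combined Grundy value = 0 ⊕ 0 = 0.

0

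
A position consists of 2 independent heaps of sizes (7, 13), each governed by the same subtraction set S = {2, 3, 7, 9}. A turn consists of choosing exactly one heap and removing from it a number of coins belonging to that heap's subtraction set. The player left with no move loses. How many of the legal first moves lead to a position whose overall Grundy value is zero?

All heaps use S = {2, 3, 7, 9}:
G(0) = 0
G(1) = mex{} = 0
G(2) = mex{0} = 1
G(3) = mex{0,0} = 1
G(4) = mex{1,0} = 2
G(5) = mex{1,1} = 0
G(6) = mex{2,1} = 0
G(7) = mex{0,2,0} = 1
G(8) = mex{0,0,0} = 1
G(9) = mex{1,0,1,0} = 2
G(10) = mex{1,1,1,0} = 2
G(11) = mex{2,1,2,1} = 0
G(12) = mex{2,2,0,1} = 3
G(13) = mex{0,2,0,2} = 1
Heap A: G(7) = 1.
Heap B: G(13) = 1.
Combined Grundy value = 1 ⊕ 1 = 0.
A winning move leaves total XOR = 0, i.e. changes one component's Grundy value g to g ⊕ X where X is the current total.
Heap A: target g' = 1⊕0 = 1, but every legal move changes the Grundy value (mex property), so 0 moves.
Heap B: target g' = 1⊕0 = 1, but every legal move changes the Grundy value (mex property), so 0 moves.

0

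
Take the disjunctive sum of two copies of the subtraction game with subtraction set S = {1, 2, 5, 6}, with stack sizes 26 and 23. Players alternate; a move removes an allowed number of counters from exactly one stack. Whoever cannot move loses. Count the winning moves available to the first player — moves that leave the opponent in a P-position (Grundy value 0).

All stacks use S = {1, 2, 5, 6}:
n :  0  1  2  3  4  5  6  7  8  9 10 11 12 13 14 15 16 17 18 19 20 21 22 23 24 25 26
G :  0  1  2  0  1  2  3  0  1  2  0  1  2  3  0  1  2  0  1  2  3  0  1  2  0  1  2
Stack A: G(26) = 2.
Stack B: G(23) = 2.
Combined Grundy value = 2 ⊕ 2 = 0.
A winning move leaves total XOR = 0, i.e. changes one component's Grundy value g to g ⊕ X where X is the current total.
Stack A: target g' = 2⊕0 = 2, but every legal move changes the Grundy value (mex property), so 0 moves.
Stack B: target g' = 2⊕0 = 2, but every legal move changes the Grundy value (mex property), so 0 moves.

0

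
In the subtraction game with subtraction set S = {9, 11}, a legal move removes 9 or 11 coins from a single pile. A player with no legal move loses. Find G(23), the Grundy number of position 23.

0

G(0) = 0
G(1) = mex{} = 0
G(2) = mex{} = 0
G(3) = mex{} = 0
G(4) = mex{} = 0
G(5) = mex{} = 0
G(6) = mex{} = 0
G(7) = mex{} = 0
G(8) = mex{} = 0
G(9) = mex{0} = 1
G(10) = mex{0} = 1
G(11) = mex{0,0} = 1
G(12) = mex{0,0} = 1
G(13) = mex{0,0} = 1
G(14) = mex{0,0} = 1
G(15) = mex{0,0} = 1
G(16) = mex{0,0} = 1
G(17) = mex{0,0} = 1
G(18) = mex{1,0} = 2
G(19) = mex{1,0} = 2
G(20) = mex{1,1} = 0
G(21) = mex{1,1} = 0
G(22) = mex{1,1} = 0
G(23) = mex{1,1} = 0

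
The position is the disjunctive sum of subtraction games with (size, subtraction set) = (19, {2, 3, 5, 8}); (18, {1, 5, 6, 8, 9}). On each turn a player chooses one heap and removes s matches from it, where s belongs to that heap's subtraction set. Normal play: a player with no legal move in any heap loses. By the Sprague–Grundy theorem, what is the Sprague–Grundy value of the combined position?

1

Heap A, S = {2, 3, 5, 8}:
G(0) = 0
G(1) = mex{} = 0
G(2) = mex{0} = 1
G(3) = mex{0,0} = 1
G(4) = mex{1,0} = 2
G(5) = mex{1,1,0} = 2
G(6) = mex{2,1,0} = 3
G(7) = mex{2,2,1} = 0
G(8) = mex{3,2,1,0} = 4
G(9) = mex{0,3,2,0} = 1
G(10) = mex{4,0,2,1} = 3
G(11) = mex{1,4,3,1} = 0
G(12) = mex{3,1,0,2} = 4
G(13) = mex{0,3,4,2} = 1
G(14) = mex{4,0,1,3} = 2
G(15) = mex{1,4,3,0} = 2
G(16) = mex{2,1,0,4} = 3
G(17) = mex{2,2,4,1} = 0
G(18) = mex{3,2,1,3} = 0
G(19) = mex{0,3,2,0} = 1
G_A(19) = 1.
Heap B, S = {1, 5, 6, 8, 9}:
n :  0  1  2  3  4  5  6  7  8  9 10 11 12 13 14 15 16 17 18
G :  0  1  0  1  0  1  2  3  2  3  2  3  4  5  0  1  0  1  0
G_B(18) = 0.
Combined Grundy value = 1 ⊕ 0 = 1.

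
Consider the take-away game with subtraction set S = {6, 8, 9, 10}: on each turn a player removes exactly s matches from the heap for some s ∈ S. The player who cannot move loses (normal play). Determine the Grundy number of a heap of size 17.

0

G(0) = 0
G(1) = mex{} = 0
G(2) = mex{} = 0
G(3) = mex{} = 0
G(4) = mex{} = 0
G(5) = mex{} = 0
G(6) = mex{0} = 1
G(7) = mex{0} = 1
G(8) = mex{0,0} = 1
G(9) = mex{0,0,0} = 1
G(10) = mex{0,0,0,0} = 1
G(11) = mex{0,0,0,0} = 1
G(12) = mex{1,0,0,0} = 2
G(13) = mex{1,0,0,0} = 2
G(14) = mex{1,1,0,0} = 2
G(15) = mex{1,1,1,0} = 2
G(16) = mex{1,1,1,1} = 0
G(17) = mex{1,1,1,1} = 0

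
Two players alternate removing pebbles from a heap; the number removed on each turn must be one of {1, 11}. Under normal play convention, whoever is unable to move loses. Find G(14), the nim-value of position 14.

n :  0  1  2  3  4  5  6  7  8  9 10 11 12 13 14
G :  0  1  0  1  0  1  0  1  0  1  0  1  0  1  0

0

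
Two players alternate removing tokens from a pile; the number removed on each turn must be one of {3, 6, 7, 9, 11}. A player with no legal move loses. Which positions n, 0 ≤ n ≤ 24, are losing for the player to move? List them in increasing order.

0, 1, 2, 14, 15, 16

G(0) = 0
G(1) = mex{} = 0
G(2) = mex{} = 0
G(3) = mex{0} = 1
G(4) = mex{0} = 1
G(5) = mex{0} = 1
G(6) = mex{1,0} = 2
G(7) = mex{1,0,0} = 2
G(8) = mex{1,0,0} = 2
G(9) = mex{2,1,0,0} = 3
G(10) = mex{2,1,1,0} = 3
G(11) = mex{2,1,1,0,0} = 3
G(12) = mex{3,2,1,1,0} = 4
G(13) = mex{3,2,2,1,0} = 4
G(14) = mex{3,2,2,1,1} = 0
G(15) = mex{4,3,2,2,1} = 0
G(16) = mex{4,3,3,2,1} = 0
G(17) = mex{0,3,3,2,2} = 1
G(18) = mex{0,4,3,3,2} = 1
G(19) = mex{0,4,4,3,2} = 1
G(20) = mex{1,0,4,3,3} = 2
G(21) = mex{1,0,0,4,3} = 2
G(22) = mex{1,0,0,4,3} = 2
G(23) = mex{2,1,0,0,4} = 3
G(24) = mex{2,1,1,0,4} = 3
P-positions are exactly the n with G(n) = 0.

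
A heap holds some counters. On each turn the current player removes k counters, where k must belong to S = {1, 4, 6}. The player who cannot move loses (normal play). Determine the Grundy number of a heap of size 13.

1

G(0) = 0
G(1) = mex{0} = 1
G(2) = mex{1} = 0
G(3) = mex{0} = 1
G(4) = mex{1,0} = 2
G(5) = mex{2,1} = 0
G(6) = mex{0,0,0} = 1
G(7) = mex{1,1,1} = 0
G(8) = mex{0,2,0} = 1
G(9) = mex{1,0,1} = 2
G(10) = mex{2,1,2} = 0
G(11) = mex{0,0,0} = 1
G(12) = mex{1,1,1} = 0
G(13) = mex{0,2,0} = 1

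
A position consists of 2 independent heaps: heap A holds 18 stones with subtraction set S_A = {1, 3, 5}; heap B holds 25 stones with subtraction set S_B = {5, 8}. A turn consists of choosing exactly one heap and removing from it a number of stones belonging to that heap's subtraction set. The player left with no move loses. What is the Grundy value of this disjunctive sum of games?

Heap A, S = {1, 3, 5}:
G(0) = 0
G(1) = mex{0} = 1
G(2) = mex{1} = 0
G(3) = mex{0,0} = 1
G(4) = mex{1,1} = 0
G(5) = mex{0,0,0} = 1
G(6) = mex{1,1,1} = 0
G(7) = mex{0,0,0} = 1
G(8) = mex{1,1,1} = 0
G(9) = mex{0,0,0} = 1
G(10) = mex{1,1,1} = 0
G(11) = mex{0,0,0} = 1
G(12) = mex{1,1,1} = 0
G(13) = mex{0,0,0} = 1
G(14) = mex{1,1,1} = 0
G(15) = mex{0,0,0} = 1
G(16) = mex{1,1,1} = 0
G(17) = mex{0,0,0} = 1
G(18) = mex{1,1,1} = 0
G_A(18) = 0.
Heap B, S = {5, 8}:
n :  0  1  2  3  4  5  6  7  8  9 10 11 12 13 14 15 16 17 18 19 20 21 22 23 24 25
G :  0  0  0  0  0  1  1  1  1  1  2  2  2  0  0  0  0  0  1  1  1  1  1  2  2  2
G_B(25) = 2.
Combined Grundy value = 0 ⊕ 2 = 2.

2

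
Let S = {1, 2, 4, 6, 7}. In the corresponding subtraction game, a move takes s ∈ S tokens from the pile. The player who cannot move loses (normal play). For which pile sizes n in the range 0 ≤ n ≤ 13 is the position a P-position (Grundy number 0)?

G(0) = 0
G(1) = mex{0} = 1
G(2) = mex{1,0} = 2
G(3) = mex{2,1} = 0
G(4) = mex{0,2,0} = 1
G(5) = mex{1,0,1} = 2
G(6) = mex{2,1,2,0} = 3
G(7) = mex{3,2,0,1,0} = 4
G(8) = mex{4,3,1,2,1} = 0
G(9) = mex{0,4,2,0,2} = 1
G(10) = mex{1,0,3,1,0} = 2
G(11) = mex{2,1,4,2,1} = 0
G(12) = mex{0,2,0,3,2} = 1
G(13) = mex{1,0,1,4,3} = 2
P-positions are exactly the n with G(n) = 0.

0, 3, 8, 11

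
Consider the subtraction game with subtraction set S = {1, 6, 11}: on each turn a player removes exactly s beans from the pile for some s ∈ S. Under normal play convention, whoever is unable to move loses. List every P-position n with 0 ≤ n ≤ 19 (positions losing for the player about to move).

n :  0  1  2  3  4  5  6  7  8  9 10 11 12 13 14 15 16 17 18 19
G :  0  1  0  1  0  1  2  0  1  0  1  2  0  1  0  1  0  1  2  0
P-positions are exactly the n with G(n) = 0.

0, 2, 4, 7, 9, 12, 14, 16, 19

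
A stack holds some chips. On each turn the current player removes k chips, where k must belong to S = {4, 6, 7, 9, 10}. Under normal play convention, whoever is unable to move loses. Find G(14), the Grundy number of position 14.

0

G(0) = 0
G(1) = mex{} = 0
G(2) = mex{} = 0
G(3) = mex{} = 0
G(4) = mex{0} = 1
G(5) = mex{0} = 1
G(6) = mex{0,0} = 1
G(7) = mex{0,0,0} = 1
G(8) = mex{1,0,0} = 2
G(9) = mex{1,0,0,0} = 2
G(10) = mex{1,1,0,0,0} = 2
G(11) = mex{1,1,1,0,0} = 2
G(12) = mex{2,1,1,0,0} = 3
G(13) = mex{2,1,1,1,0} = 3
G(14) = mex{2,2,1,1,1} = 0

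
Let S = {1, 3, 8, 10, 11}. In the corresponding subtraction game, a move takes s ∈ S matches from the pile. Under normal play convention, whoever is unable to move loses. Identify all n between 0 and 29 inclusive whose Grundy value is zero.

0, 2, 4, 6, 18, 20, 22, 24

G(0) = 0
G(1) = mex{0} = 1
G(2) = mex{1} = 0
G(3) = mex{0,0} = 1
G(4) = mex{1,1} = 0
G(5) = mex{0,0} = 1
G(6) = mex{1,1} = 0
G(7) = mex{0,0} = 1
G(8) = mex{1,1,0} = 2
G(9) = mex{2,0,1} = 3
G(10) = mex{3,1,0,0} = 2
G(11) = mex{2,2,1,1,0} = 3
G(12) = mex{3,3,0,0,1} = 2
G(13) = mex{2,2,1,1,0} = 3
G(14) = mex{3,3,0,0,1} = 2
G(15) = mex{2,2,1,1,0} = 3
G(16) = mex{3,3,2,0,1} = 4
G(17) = mex{4,2,3,1,0} = 5
G(18) = mex{5,3,2,2,1} = 0
G(19) = mex{0,4,3,3,2} = 1
G(20) = mex{1,5,2,2,3} = 0
G(21) = mex{0,0,3,3,2} = 1
G(22) = mex{1,1,2,2,3} = 0
G(23) = mex{0,0,3,3,2} = 1
G(24) = mex{1,1,4,2,3} = 0
G(25) = mex{0,0,5,3,2} = 1
G(26) = mex{1,1,0,4,3} = 2
G(27) = mex{2,0,1,5,4} = 3
G(28) = mex{3,1,0,0,5} = 2
G(29) = mex{2,2,1,1,0} = 3
P-positions are exactly the n with G(n) = 0.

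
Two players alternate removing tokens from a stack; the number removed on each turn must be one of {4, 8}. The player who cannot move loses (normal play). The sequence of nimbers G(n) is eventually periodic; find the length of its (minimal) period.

12

n :  0  1  2  3  4  5  6  7  8  9 10 11 12 13 14 15 16 17 18 19 20 21 22 23 24 25
G :  0  0  0  0  1  1  1  1  2  2  2  2  0  0  0  0  1  1  1  1  2  2  2  2  0  0
G(n+12) = G(n) holds for n = 0,…,7 (a full window of length max(S) = 8), so the sequence is purely periodic with period 12.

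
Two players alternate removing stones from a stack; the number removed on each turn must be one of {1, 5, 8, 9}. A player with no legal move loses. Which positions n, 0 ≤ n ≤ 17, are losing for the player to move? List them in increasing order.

G(0) = 0
G(1) = mex{0} = 1
G(2) = mex{1} = 0
G(3) = mex{0} = 1
G(4) = mex{1} = 0
G(5) = mex{0,0} = 1
G(6) = mex{1,1} = 0
G(7) = mex{0,0} = 1
G(8) = mex{1,1,0} = 2
G(9) = mex{2,0,1,0} = 3
G(10) = mex{3,1,0,1} = 2
G(11) = mex{2,0,1,0} = 3
G(12) = mex{3,1,0,1} = 2
G(13) = mex{2,2,1,0} = 3
G(14) = mex{3,3,0,1} = 2
G(15) = mex{2,2,1,0} = 3
G(16) = mex{3,3,2,1} = 0
G(17) = mex{0,2,3,2} = 1
P-positions are exactly the n with G(n) = 0.

0, 2, 4, 6, 16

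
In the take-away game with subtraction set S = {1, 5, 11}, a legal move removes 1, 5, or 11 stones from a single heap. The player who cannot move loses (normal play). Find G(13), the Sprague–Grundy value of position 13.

1

n :  0  1  2  3  4  5  6  7  8  9 10 11 12 13
G :  0  1  0  1  0  1  0  1  0  1  0  1  0  1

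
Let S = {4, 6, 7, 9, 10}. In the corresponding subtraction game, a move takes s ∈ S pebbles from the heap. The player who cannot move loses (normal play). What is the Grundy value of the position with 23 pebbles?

2

G(0) = 0
G(1) = mex{} = 0
G(2) = mex{} = 0
G(3) = mex{} = 0
G(4) = mex{0} = 1
G(5) = mex{0} = 1
G(6) = mex{0,0} = 1
G(7) = mex{0,0,0} = 1
G(8) = mex{1,0,0} = 2
G(9) = mex{1,0,0,0} = 2
G(10) = mex{1,1,0,0,0} = 2
G(11) = mex{1,1,1,0,0} = 2
G(12) = mex{2,1,1,0,0} = 3
G(13) = mex{2,1,1,1,0} = 3
G(14) = mex{2,2,1,1,1} = 0
G(15) = mex{2,2,2,1,1} = 0
G(16) = mex{3,2,2,1,1} = 0
G(17) = mex{3,2,2,2,1} = 0
G(18) = mex{0,3,2,2,2} = 1
G(19) = mex{0,3,3,2,2} = 1
G(20) = mex{0,0,3,2,2} = 1
G(21) = mex{0,0,0,3,2} = 1
G(22) = mex{1,0,0,3,3} = 2
G(23) = mex{1,0,0,0,3} = 2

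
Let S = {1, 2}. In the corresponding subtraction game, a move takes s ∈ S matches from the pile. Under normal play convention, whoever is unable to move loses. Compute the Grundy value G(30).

n :  0  1  2  3  4  5  6  7  8  9 10 11 12 13 14 15 16 17 18 19 20 21 22 23 24 25 26 27 28 29 30
G :  0  1  2  0  1  2  0  1  2  0  1  2  0  1  2  0  1  2  0  1  2  0  1  2  0  1  2  0  1  2  0

0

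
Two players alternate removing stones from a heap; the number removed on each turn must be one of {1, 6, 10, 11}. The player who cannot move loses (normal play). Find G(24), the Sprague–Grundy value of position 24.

1

n :  0  1  2  3  4  5  6  7  8  9 10 11 12 13 14 15 16 17 18 19 20 21 22 23 24
G :  0  1  0  1  0  1  2  0  1  0  1  2  3  2  3  2  0  1  2  3  2  0  1  0  1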